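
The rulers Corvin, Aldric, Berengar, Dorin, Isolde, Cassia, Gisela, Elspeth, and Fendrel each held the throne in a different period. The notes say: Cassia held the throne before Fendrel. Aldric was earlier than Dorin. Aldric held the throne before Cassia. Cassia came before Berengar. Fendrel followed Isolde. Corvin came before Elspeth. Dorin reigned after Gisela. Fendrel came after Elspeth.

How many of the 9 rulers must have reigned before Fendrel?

5

Directly stated before Fendrel: Cassia, Elspeth, and Isolde.
Aldric reaches Fendrel via Aldric → Cassia → Fendrel.
Corvin reaches Fendrel via Corvin → Elspeth → Fendrel.
No chain forces Gisela (or any of the others) ahead of Fendrel.
That's Aldric, Cassia, Corvin, Elspeth, and Isolde — 5 in all.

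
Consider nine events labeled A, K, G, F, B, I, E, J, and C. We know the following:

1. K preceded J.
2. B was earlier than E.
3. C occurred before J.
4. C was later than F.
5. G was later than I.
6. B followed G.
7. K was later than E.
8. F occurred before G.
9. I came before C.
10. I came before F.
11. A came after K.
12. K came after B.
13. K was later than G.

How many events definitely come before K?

Directly stated before K: B, E, and G.
F reaches K via F → G → K.
I reaches K via I → G → K.
That's B, E, F, G, and I — 5 in all.

5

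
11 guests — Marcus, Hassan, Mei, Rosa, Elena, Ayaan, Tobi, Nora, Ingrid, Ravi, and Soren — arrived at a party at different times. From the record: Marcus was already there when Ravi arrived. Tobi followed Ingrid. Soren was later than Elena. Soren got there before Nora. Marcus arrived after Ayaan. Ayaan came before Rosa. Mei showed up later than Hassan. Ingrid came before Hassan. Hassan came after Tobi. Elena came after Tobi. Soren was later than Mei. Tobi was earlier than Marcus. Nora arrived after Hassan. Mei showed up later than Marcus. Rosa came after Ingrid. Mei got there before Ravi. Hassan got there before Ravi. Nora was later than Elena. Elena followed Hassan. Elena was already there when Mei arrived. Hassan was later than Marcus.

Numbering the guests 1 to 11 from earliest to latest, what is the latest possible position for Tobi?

4

Tobi must come before Elena, Hassan, Marcus, Mei, Nora, Ravi, and Soren — 7 guests forced after them.
Everything else can be placed before Tobi in some valid order, so Tobi can sit as late as position 11 − 7 = 4.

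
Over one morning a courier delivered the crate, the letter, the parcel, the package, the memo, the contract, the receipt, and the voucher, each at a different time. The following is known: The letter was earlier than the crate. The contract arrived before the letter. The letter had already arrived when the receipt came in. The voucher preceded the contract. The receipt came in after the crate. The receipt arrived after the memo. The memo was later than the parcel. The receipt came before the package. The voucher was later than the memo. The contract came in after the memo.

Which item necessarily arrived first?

The parcel has a chain of constraints placing it before every other item, so the parcel must be first.

the parcel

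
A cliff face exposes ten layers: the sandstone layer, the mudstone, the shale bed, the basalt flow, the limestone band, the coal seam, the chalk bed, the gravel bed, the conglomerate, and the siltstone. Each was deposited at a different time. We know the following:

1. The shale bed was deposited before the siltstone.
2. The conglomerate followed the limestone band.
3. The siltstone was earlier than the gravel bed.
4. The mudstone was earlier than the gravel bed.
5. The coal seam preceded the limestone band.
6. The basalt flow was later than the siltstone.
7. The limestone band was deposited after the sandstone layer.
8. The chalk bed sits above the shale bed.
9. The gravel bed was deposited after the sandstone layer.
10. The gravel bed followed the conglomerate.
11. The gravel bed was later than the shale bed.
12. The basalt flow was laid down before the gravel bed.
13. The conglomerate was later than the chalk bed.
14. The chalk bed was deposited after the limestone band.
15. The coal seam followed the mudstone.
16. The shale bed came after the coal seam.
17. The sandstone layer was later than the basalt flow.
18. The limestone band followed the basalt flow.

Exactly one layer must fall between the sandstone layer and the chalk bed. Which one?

the limestone band

Tracing the constraints gives the sandstone layer → the limestone band → the chalk bed, so the limestone band sits after the sandstone layer and before the chalk bed.
No other layer is forced both after the sandstone layer and before the chalk bed.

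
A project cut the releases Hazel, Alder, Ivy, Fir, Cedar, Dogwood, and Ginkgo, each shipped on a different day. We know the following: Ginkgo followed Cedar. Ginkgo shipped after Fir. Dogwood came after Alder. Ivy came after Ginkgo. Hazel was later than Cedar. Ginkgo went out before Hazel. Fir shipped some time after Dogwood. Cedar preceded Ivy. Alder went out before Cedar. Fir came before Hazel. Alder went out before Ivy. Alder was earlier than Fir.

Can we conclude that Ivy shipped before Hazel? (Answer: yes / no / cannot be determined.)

cannot be determined

No chain of stated constraints runs from Ivy to Hazel, and none runs from Hazel to Ivy either.
So the relative order of Ivy and Hazel is not fixed by the given facts.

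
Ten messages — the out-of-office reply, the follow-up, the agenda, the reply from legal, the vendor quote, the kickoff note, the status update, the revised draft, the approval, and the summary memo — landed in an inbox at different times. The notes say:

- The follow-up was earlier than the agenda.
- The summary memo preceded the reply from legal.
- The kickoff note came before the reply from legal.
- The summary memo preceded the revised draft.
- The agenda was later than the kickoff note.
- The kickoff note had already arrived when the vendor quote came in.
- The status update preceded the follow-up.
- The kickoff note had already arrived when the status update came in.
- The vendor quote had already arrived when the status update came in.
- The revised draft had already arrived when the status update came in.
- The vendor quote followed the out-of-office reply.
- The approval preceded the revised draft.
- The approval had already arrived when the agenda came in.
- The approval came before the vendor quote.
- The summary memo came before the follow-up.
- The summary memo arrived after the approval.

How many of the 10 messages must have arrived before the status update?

6

Directly stated before the status update: the kickoff note, the revised draft, and the vendor quote.
The approval reaches the status update via the approval → the revised draft → the status update.
The out-of-office reply reaches the status update via the out-of-office reply → the vendor quote → the status update.
The summary memo reaches the status update via the summary memo → the revised draft → the status update.
No chain forces the follow-up (or any of the others) ahead of the status update.
That's the approval, the kickoff note, the out-of-office reply, the revised draft, the summary memo, and the vendor quote — 6 in all.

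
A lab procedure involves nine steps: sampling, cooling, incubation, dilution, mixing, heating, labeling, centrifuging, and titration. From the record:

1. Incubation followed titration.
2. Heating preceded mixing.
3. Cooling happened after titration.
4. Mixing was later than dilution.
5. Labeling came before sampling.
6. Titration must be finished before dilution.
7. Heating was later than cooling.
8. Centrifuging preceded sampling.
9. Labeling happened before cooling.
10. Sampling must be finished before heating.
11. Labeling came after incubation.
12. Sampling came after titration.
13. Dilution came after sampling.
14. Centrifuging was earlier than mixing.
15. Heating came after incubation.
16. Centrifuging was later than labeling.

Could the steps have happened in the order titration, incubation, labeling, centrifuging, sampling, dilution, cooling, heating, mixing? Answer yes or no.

yes

Check each stated constraint against the proposed order — e.g. incubation is ahead of heating; titration is ahead of cooling. Every pair is in the required order; nothing is violated.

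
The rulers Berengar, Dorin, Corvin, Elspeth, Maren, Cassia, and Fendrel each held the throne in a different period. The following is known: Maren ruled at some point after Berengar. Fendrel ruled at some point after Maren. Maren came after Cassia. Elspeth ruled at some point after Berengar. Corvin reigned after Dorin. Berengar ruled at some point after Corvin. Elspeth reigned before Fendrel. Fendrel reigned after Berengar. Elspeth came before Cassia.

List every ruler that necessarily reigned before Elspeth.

Berengar, Corvin, Dorin

Directly stated before Elspeth: Berengar.
Corvin reaches Elspeth via Corvin → Berengar → Elspeth.
Dorin reaches Elspeth via Dorin → Corvin → Berengar → Elspeth.
No chain forces Maren (or any of the others) ahead of Elspeth.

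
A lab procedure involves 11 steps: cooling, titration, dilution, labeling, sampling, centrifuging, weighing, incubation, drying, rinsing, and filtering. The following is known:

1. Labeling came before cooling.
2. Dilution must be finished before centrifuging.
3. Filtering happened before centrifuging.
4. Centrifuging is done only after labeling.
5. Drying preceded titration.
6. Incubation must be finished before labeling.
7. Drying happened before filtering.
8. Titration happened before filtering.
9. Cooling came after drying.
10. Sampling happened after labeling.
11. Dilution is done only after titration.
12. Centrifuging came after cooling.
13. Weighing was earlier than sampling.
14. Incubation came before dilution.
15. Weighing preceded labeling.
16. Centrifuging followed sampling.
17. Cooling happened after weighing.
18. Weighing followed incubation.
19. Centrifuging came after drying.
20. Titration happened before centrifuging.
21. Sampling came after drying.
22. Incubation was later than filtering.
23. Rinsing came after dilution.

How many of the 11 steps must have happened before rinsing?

5

Directly stated before rinsing: dilution.
Drying reaches rinsing via drying → titration → dilution → rinsing.
Filtering reaches rinsing via filtering → incubation → dilution → rinsing.
Incubation reaches rinsing via incubation → dilution → rinsing.
Likewise titration reaches rinsing by chaining the stated constraints.
No chain forces centrifuging (or any of the others) ahead of rinsing.
That's dilution, drying, filtering, incubation, and titration — 5 in all.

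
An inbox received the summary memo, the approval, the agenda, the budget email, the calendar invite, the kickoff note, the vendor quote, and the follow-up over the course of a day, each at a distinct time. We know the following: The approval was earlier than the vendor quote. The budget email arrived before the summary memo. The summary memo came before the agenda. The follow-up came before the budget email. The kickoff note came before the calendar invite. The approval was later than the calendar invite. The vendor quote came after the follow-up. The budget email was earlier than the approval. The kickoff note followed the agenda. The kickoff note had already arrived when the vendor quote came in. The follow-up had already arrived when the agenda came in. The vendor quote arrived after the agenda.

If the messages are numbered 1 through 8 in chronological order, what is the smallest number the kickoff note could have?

5

The agenda, the budget email, the follow-up, and the summary memo must all come before the kickoff note — 4 forced predecessors.
Nothing else is forced ahead of the kickoff note, so its earliest slot is position 4 + 1 = 5.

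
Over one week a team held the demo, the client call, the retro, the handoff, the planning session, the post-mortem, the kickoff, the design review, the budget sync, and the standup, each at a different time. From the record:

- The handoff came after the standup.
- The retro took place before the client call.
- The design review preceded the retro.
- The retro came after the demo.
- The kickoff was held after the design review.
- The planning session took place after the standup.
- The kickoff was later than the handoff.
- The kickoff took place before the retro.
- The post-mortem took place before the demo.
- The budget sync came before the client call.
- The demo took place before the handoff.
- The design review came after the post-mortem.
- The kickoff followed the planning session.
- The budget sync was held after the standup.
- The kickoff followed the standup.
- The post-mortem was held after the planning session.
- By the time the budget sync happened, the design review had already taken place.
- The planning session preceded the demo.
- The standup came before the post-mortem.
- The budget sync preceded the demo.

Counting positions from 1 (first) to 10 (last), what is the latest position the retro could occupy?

9

The retro must come before the client call — 1 meeting forced after it.
Everything else can be placed before the retro in some valid order, so the retro can sit as late as position 10 − 1 = 9.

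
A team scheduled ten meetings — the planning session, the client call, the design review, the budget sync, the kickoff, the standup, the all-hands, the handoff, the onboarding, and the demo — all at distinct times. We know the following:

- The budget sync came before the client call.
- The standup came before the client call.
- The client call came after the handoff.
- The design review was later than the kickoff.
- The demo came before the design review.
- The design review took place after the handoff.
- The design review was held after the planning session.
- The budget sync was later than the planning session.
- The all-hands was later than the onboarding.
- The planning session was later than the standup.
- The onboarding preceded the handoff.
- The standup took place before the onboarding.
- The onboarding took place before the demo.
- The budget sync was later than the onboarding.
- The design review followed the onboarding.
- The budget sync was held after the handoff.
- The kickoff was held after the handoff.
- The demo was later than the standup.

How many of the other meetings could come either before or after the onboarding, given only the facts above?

Forced before the onboarding: the standup; forced after the onboarding: the all-hands, the budget sync, the client call, the demo, the design review, the handoff, and the kickoff.
That leaves the planning session with no forced order relative to the onboarding — 1.

1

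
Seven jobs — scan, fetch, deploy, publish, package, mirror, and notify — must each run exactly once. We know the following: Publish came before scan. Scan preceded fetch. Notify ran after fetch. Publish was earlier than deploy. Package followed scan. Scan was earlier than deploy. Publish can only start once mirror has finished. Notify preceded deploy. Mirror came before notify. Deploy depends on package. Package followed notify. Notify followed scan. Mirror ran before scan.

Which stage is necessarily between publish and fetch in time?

Tracing the constraints gives publish → scan → fetch, so scan sits after publish and before fetch.
No other stage is forced both after publish and before fetch.

scan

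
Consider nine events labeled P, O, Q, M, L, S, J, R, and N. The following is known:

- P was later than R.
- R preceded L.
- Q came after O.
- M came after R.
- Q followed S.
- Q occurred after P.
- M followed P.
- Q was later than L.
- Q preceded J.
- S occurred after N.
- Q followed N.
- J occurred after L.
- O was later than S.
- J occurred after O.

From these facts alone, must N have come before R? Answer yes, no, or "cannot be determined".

cannot be determined

No chain of stated constraints runs from N to R, and none runs from R to N either.
So the relative order of N and R is not fixed by the given facts.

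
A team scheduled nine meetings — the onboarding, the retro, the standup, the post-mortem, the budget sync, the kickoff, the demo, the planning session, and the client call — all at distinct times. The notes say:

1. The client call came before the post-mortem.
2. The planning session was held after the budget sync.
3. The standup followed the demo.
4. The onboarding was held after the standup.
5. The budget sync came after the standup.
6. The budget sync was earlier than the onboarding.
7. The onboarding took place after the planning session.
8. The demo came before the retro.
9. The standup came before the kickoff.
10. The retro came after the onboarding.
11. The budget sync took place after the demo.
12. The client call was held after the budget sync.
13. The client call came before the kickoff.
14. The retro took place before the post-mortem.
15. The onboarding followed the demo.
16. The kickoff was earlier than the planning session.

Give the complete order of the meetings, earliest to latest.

the demo, the standup, the budget sync, the client call, the kickoff, the planning session, the onboarding, the retro, the post-mortem

The constraints fix every adjacent pair, so only one ordering works:
the demo → the standup → the budget sync → the client call → the kickoff → the planning session → the onboarding → the retro → the post-mortem.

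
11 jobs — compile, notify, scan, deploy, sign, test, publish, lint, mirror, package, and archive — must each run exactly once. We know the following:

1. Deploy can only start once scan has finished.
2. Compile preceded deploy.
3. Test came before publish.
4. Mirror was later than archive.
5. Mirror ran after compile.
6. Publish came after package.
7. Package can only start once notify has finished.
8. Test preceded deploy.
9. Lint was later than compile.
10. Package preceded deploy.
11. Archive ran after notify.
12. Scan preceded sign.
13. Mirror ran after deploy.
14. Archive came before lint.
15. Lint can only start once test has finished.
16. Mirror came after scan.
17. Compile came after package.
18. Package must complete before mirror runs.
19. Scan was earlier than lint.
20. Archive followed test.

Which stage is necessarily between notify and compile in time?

Tracing the constraints gives notify → package → compile, so package sits after notify and before compile.
No other stage is forced both after notify and before compile.

package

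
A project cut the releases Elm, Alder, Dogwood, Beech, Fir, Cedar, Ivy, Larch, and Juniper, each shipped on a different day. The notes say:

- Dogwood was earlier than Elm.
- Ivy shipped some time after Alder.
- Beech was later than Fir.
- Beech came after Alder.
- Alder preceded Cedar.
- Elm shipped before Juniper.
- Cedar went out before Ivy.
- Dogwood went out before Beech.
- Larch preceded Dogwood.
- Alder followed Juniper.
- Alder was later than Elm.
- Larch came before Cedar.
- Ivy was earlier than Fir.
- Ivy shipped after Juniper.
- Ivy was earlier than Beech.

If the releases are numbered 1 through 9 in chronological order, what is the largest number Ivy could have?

7

Ivy must come before Beech and Fir — 2 releases forced after it.
Everything else can be placed before Ivy in some valid order, so Ivy can sit as late as position 9 − 2 = 7.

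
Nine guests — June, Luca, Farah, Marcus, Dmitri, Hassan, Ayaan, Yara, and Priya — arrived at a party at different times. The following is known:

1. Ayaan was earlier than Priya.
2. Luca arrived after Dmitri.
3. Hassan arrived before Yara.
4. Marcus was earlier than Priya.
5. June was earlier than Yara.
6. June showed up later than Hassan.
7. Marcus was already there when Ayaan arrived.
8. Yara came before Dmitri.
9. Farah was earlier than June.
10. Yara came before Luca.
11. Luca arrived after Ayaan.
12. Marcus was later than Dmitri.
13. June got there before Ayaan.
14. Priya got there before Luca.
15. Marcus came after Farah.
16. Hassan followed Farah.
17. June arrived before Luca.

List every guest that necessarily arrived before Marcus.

Directly stated before Marcus: Dmitri and Farah.
Hassan reaches Marcus via Hassan → Yara → Dmitri → Marcus.
June reaches Marcus via June → Yara → Dmitri → Marcus.
Yara reaches Marcus via Yara → Dmitri → Marcus.
No chain forces Priya (or any of the others) ahead of Marcus.

Dmitri, Farah, Hassan, June, Yara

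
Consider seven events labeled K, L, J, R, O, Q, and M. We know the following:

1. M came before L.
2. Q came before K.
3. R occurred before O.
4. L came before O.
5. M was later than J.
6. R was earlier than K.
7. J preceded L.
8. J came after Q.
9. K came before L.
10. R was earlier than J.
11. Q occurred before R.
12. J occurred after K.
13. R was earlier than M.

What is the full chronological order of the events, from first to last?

The constraints fix every adjacent pair, so only one ordering works:
Q → R → K → J → M → L → O.

Q, R, K, J, M, L, O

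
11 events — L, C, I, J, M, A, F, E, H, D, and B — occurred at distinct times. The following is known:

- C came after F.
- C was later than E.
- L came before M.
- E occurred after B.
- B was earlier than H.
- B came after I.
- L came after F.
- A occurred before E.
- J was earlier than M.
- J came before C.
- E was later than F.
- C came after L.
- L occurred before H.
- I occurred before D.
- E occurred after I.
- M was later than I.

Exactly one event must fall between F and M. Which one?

L

Tracing the constraints gives F → L → M, so L sits after F and before M.
No other event is forced both after F and before M.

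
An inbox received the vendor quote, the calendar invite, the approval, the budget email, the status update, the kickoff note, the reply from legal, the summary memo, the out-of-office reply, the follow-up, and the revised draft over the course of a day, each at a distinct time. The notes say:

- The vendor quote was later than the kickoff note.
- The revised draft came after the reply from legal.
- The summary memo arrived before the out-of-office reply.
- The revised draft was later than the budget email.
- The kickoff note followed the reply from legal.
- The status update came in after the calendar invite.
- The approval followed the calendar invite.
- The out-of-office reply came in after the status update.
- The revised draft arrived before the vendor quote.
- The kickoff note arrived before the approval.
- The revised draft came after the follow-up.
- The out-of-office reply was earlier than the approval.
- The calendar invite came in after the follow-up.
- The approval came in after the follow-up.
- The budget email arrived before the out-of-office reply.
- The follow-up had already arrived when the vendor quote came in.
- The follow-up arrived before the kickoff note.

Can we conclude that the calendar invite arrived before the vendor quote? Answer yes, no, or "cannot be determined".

cannot be determined

No chain of stated constraints runs from the calendar invite to the vendor quote, and none runs from the vendor quote to the calendar invite either.
So the relative order of the calendar invite and the vendor quote is not fixed by the given facts.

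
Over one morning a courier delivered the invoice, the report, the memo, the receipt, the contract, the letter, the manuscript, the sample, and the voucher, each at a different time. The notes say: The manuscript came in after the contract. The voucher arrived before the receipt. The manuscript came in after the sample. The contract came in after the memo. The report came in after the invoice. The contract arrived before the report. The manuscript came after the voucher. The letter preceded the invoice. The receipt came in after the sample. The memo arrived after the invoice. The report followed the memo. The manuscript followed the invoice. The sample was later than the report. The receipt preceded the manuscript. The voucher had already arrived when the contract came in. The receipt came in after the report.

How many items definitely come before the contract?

Directly stated before the contract: the memo and the voucher.
The invoice reaches the contract via the invoice → the memo → the contract.
The letter reaches the contract via the letter → the invoice → the memo → the contract.
No chain forces the receipt (or any of the others) ahead of the contract.
That's the invoice, the letter, the memo, and the voucher — 4 in all.

4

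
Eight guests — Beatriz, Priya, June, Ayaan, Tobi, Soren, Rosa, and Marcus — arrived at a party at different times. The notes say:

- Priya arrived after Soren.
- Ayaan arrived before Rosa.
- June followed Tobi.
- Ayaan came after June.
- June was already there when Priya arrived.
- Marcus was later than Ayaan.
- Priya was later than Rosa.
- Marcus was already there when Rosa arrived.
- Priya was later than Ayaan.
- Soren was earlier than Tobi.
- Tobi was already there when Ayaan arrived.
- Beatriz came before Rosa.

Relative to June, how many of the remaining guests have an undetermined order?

Forced before June: Soren and Tobi; forced after June: Ayaan, Marcus, Priya, and Rosa.
That leaves Beatriz with no forced order relative to June — 1.

1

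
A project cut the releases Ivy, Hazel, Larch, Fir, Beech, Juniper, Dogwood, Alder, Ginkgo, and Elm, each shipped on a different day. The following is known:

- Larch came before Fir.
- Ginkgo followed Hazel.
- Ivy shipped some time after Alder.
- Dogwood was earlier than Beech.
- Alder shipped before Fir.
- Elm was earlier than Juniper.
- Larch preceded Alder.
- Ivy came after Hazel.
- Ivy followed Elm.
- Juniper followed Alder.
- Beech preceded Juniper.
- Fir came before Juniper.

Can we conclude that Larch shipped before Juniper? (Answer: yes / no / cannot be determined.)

Chain the constraints: Larch → Alder → Juniper. Each link is directly stated, so Larch comes before Juniper.

yes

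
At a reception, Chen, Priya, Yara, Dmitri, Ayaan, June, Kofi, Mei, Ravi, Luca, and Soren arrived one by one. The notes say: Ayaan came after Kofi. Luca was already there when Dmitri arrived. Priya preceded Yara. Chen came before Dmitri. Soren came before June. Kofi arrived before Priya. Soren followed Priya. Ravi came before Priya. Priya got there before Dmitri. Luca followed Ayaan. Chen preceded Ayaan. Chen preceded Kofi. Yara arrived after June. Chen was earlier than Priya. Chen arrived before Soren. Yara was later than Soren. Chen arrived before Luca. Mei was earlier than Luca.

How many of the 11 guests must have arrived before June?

5

Directly stated before June: Soren.
Chen reaches June via Chen → Soren → June.
Kofi reaches June via Kofi → Priya → Soren → June.
Priya reaches June via Priya → Soren → June.
Likewise Ravi reaches June by chaining the stated constraints.
No chain forces Ayaan (or any of the others) ahead of June.
That's Chen, Kofi, Priya, Ravi, and Soren — 5 in all.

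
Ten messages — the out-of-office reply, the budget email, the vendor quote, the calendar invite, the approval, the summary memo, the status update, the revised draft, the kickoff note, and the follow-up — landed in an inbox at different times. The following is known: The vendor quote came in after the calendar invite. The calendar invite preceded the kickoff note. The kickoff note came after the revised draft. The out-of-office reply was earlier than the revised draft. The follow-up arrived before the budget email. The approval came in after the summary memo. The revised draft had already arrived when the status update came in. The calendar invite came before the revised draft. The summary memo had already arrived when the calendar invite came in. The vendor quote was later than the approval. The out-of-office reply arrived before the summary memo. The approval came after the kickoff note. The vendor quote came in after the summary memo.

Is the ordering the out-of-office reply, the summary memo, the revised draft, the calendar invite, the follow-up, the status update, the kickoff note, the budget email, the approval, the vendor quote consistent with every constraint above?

The constraints require the calendar invite before the revised draft, but in the proposed sequence the revised draft appears ahead of the calendar invite. That one violation is enough.

no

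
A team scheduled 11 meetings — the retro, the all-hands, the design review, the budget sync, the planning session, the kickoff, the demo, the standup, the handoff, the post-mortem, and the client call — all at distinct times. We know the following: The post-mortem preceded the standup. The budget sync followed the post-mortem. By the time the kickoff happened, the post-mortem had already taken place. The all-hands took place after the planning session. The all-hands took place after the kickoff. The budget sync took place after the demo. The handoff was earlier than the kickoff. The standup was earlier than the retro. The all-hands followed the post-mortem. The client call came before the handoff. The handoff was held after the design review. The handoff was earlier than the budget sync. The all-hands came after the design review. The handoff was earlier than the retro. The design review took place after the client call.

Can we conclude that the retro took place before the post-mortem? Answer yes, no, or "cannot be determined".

Tracing the constraints gives the post-mortem → the standup → the retro, so the post-mortem must come before the retro.
That means the retro cannot be before the post-mortem.

no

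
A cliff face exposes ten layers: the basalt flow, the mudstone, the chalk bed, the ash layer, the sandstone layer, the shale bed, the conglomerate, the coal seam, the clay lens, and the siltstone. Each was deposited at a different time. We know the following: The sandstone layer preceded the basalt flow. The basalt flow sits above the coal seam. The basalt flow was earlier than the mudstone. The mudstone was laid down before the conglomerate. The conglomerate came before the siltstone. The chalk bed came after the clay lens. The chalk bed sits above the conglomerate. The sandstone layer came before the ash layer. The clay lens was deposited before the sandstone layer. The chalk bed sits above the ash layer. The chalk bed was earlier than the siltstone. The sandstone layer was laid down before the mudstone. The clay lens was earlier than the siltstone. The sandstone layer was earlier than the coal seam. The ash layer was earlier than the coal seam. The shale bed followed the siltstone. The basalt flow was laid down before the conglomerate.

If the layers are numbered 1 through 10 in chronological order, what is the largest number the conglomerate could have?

7

The conglomerate must come before the chalk bed, the shale bed, and the siltstone — 3 layers forced after it.
Everything else can be placed before the conglomerate in some valid order, so the conglomerate can sit as late as position 10 − 3 = 7.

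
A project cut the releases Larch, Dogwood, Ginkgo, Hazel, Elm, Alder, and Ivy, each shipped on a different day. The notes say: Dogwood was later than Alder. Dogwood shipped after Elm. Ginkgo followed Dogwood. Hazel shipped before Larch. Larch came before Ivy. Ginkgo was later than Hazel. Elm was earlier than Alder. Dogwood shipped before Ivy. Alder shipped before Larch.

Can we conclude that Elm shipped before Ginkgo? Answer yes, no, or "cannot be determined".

Chain the constraints: Elm → Dogwood → Ginkgo. Each link is directly stated, so Elm comes before Ginkgo.

yes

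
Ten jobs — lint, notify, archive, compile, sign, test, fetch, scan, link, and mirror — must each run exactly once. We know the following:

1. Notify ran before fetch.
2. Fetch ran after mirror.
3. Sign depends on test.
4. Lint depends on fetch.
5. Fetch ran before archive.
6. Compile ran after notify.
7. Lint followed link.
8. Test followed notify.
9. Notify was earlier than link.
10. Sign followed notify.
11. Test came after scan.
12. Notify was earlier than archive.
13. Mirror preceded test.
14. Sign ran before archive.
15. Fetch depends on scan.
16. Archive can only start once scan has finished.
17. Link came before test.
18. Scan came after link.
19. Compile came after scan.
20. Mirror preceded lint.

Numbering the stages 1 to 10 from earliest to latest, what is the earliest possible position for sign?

Link, mirror, notify, scan, and test must all come before sign — 5 forced predecessors.
Nothing else is forced ahead of sign, so its earliest slot is position 5 + 1 = 6.

6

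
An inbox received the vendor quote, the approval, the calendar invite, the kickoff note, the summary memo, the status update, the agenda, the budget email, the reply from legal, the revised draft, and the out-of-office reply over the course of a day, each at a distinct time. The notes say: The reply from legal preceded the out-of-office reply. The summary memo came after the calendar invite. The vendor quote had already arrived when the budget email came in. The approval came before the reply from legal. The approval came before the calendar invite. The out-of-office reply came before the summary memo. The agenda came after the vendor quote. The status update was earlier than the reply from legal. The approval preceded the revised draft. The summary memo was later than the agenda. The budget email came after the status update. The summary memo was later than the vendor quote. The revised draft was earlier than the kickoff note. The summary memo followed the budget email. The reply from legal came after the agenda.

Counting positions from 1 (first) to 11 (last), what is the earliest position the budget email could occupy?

3

The status update and the vendor quote must both come before the budget email — 2 forced predecessors.
Nothing else is forced ahead of the budget email, so its earliest slot is position 2 + 1 = 3.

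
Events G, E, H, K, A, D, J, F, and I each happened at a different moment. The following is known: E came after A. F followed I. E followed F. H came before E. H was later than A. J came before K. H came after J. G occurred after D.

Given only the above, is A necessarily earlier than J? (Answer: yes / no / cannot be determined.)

No chain of stated constraints runs from A to J, and none runs from J to A either.
So the relative order of A and J is not fixed by the given facts.

cannot be determined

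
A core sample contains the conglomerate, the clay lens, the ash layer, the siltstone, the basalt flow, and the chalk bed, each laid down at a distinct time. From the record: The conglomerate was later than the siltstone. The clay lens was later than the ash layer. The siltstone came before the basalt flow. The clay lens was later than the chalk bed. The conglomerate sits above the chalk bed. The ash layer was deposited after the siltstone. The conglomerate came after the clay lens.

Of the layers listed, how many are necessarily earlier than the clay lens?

3

Directly stated before the clay lens: the ash layer and the chalk bed.
The siltstone reaches the clay lens via the siltstone → the ash layer → the clay lens.
No chain forces the conglomerate (or any of the others) ahead of the clay lens.
That's the ash layer, the chalk bed, and the siltstone — 3 in all.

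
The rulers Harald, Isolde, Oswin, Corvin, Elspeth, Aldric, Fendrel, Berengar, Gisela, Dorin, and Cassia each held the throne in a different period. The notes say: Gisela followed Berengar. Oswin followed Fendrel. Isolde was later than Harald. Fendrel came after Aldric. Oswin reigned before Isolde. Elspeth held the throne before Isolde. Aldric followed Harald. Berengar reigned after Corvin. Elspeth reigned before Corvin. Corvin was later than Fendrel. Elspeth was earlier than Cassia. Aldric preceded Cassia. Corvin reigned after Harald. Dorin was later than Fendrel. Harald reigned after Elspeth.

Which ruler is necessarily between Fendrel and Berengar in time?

Corvin

Tracing the constraints gives Fendrel → Corvin → Berengar, so Corvin sits after Fendrel and before Berengar.
No other ruler is forced both after Fendrel and before Berengar.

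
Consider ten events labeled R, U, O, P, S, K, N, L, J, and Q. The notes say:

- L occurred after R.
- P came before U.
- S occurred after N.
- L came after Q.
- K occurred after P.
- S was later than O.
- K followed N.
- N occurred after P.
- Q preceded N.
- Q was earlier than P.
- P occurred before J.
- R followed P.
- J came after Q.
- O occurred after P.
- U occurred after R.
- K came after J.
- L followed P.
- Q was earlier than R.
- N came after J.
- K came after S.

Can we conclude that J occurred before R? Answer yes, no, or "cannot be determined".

cannot be determined

No chain of stated constraints runs from J to R, and none runs from R to J either.
So the relative order of J and R is not fixed by the given facts.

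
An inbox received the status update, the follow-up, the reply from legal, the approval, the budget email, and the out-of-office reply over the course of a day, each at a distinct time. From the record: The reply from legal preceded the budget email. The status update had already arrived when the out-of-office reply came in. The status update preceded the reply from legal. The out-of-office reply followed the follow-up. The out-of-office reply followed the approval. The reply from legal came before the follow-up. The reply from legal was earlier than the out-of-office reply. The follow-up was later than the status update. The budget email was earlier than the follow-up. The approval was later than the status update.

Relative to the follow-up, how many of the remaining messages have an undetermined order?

Forced before the follow-up: the budget email, the reply from legal, and the status update; forced after the follow-up: the out-of-office reply.
That leaves the approval with no forced order relative to the follow-up — 1.

1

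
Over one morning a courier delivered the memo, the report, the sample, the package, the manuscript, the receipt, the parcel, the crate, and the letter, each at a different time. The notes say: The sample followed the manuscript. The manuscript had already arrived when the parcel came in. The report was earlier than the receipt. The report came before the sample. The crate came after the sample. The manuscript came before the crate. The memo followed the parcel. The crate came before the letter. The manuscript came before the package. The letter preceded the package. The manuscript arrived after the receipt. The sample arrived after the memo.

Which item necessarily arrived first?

The report has a chain of constraints placing it before every other item, so the report must be first.

the report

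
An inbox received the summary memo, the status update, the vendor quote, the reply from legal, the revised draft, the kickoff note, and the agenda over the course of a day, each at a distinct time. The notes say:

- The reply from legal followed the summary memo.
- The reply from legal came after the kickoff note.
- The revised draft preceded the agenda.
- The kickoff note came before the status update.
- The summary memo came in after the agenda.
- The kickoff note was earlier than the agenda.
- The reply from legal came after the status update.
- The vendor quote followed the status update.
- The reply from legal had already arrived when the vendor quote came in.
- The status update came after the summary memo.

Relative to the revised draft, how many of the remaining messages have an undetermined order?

1

Forced after the revised draft: the agenda, the reply from legal, the status update, the summary memo, and the vendor quote.
That leaves the kickoff note with no forced order relative to the revised draft — 1.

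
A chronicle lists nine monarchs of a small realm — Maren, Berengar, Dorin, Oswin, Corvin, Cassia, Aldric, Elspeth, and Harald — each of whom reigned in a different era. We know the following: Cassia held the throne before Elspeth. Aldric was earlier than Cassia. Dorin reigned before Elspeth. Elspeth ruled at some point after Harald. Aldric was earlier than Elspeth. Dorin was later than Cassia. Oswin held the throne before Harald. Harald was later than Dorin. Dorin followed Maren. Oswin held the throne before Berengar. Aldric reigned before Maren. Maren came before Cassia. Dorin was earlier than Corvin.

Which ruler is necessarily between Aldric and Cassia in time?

Tracing the constraints gives Aldric → Maren → Cassia, so Maren sits after Aldric and before Cassia.
No other ruler is forced both after Aldric and before Cassia.

Maren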